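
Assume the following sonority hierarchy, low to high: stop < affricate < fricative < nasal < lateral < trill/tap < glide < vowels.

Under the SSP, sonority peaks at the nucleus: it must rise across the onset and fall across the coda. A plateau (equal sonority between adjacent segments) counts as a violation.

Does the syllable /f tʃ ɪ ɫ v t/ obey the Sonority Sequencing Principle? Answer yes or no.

Onset: /f/ is a fricative (sonority 3), /tʃ/ is an affricate (sonority 2); then the nucleus /ɪ/ (sonority 8).
Onset profile 3-2-8 — does not strictly rise throughout.
Coda: /ɫ/ is a lateral (sonority 5), /v/ is a fricative (sonority 3), /t/ is a stop (sonority 1).
Coda profile 8-5-3-1 — falls from the nucleus.

no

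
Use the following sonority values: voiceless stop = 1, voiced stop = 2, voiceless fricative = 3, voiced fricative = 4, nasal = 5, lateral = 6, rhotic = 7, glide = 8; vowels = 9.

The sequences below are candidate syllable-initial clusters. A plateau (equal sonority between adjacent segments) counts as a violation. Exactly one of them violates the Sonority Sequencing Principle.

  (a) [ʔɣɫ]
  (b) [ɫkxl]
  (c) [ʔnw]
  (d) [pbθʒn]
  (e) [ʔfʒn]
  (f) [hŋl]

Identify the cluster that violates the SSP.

b

(a) [ʔɣɫ]: profile 1-4-6 — obeys.
(b) [ɫkxl]: profile 6-1-3-6 — violates.
(c) [ʔnw]: profile 1-5-8 — obeys.
(d) [pbθʒn]: profile 1-2-3-4-5 — obeys.
(e) [ʔfʒn]: profile 1-3-4-5 — obeys.
(f) [hŋl]: profile 3-5-6 — obeys.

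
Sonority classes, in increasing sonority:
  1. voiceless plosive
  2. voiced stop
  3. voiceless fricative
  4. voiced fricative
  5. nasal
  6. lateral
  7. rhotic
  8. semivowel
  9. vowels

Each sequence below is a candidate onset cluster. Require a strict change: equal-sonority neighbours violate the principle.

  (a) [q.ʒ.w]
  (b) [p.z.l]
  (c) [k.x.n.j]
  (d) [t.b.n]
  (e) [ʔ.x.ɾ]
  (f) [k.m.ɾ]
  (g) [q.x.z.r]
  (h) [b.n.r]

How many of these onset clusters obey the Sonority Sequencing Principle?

(a) sonority 1-4-8: well-formed.
(b) sonority 1-4-6: well-formed.
(c) sonority 1-3-5-8: well-formed.
(d) sonority 1-2-5: well-formed.
(e) sonority 1-3-7: well-formed.
(f) sonority 1-5-7: well-formed.
(g) sonority 1-3-4-7: well-formed.
(h) sonority 2-5-7: well-formed.

8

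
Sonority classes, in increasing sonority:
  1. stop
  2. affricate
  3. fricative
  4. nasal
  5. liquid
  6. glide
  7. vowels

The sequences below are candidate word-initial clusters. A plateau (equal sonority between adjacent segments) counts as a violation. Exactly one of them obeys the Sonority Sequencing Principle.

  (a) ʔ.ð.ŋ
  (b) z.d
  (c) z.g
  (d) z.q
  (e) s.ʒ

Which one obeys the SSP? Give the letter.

(a) ʔ.ð.ŋ: profile 1-3-4 — obeys.
(b) z.d: profile 3-1 — violates.
(c) z.g: profile 3-1 — violates.
(d) z.q: profile 3-1 — violates.
(e) s.ʒ: profile 3-3 — violates.

a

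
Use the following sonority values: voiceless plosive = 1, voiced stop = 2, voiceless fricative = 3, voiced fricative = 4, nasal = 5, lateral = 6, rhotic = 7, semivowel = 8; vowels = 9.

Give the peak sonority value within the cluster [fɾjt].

8

/f/: voiceless fricative = 3.
/ɾ/: rhotic = 7.
/j/: semivowel = 8.
/t/: voiceless plosive = 1.
The maximum is 8.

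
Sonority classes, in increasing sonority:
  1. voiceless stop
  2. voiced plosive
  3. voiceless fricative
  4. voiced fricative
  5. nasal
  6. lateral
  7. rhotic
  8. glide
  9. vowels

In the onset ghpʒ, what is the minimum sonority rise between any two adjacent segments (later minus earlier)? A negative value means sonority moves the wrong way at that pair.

/g/ is a voiced plosive (sonority 2).
/h/ is a voiceless fricative (sonority 3).
/p/ is a voiceless stop (sonority 1).
/ʒ/ is a voiced fricative (sonority 4).
/g/→/h/: change +1.
/h/→/p/: change -2.
/p/→/ʒ/: change +3.
Minimum = -2.

-2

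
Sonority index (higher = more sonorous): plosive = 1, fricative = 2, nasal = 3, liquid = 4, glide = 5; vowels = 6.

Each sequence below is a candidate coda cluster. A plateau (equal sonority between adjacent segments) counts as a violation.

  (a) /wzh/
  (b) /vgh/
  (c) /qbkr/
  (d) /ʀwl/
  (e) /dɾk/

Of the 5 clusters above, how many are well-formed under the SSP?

(a) sonority 5-2-2: ill-formed.
(b) sonority 2-1-2: ill-formed.
(c) sonority 1-1-1-4: ill-formed.
(d) sonority 4-5-4: ill-formed.
(e) sonority 1-4-1: ill-formed.

0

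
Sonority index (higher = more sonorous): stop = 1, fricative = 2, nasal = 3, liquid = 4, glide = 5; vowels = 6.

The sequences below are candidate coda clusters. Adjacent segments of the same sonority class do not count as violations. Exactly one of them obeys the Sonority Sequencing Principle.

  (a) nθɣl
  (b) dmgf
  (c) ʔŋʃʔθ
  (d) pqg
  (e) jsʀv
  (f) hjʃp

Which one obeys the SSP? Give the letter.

(a) 3-2-2-4 → violates
(b) 1-3-1-2 → violates
(c) 1-3-2-1-2 → violates
(d) 1-1-1 → obeys
(e) 5-2-4-2 → violates
(f) 2-5-2-1 → violates

d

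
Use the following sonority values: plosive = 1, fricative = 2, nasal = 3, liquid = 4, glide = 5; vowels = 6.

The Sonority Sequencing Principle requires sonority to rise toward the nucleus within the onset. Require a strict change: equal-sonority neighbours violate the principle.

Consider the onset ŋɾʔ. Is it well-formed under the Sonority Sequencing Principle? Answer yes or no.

no

/ŋ/: nasal = 3.
/ɾ/: liquid = 4.
/ʔ/: plosive = 1.
The profile is 3-4-1. Between /ɾ/ (4) and /ʔ/ (1) sonority does not rise, so the cluster violates the SSP.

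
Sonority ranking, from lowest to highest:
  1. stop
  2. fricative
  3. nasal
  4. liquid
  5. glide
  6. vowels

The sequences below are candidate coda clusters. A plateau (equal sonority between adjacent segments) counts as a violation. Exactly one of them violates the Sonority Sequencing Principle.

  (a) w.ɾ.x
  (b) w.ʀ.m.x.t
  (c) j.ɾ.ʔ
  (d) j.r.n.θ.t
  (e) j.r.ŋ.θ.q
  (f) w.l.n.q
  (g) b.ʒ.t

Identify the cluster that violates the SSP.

g

(a) sonority 5-4-2: well-formed.
(b) sonority 5-4-3-2-1: well-formed.
(c) sonority 5-4-1: well-formed.
(d) sonority 5-4-3-2-1: well-formed.
(e) sonority 5-4-3-2-1: well-formed.
(f) sonority 5-4-3-1: well-formed.
(g) sonority 1-2-1: ill-formed.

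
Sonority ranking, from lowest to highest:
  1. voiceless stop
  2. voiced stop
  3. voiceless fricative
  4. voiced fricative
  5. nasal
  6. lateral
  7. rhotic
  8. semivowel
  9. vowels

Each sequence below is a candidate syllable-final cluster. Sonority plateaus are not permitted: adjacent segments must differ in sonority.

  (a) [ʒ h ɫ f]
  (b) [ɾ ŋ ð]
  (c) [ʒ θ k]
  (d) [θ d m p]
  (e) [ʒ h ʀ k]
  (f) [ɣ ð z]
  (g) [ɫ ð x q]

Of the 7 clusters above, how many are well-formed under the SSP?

(a) sonority 4-3-6-3: ill-formed.
(b) sonority 7-5-4: well-formed.
(c) sonority 4-3-1: well-formed.
(d) sonority 3-2-5-1: ill-formed.
(e) sonority 4-3-7-1: ill-formed.
(f) sonority 4-4-4: ill-formed.
(g) sonority 6-4-3-1: well-formed.

3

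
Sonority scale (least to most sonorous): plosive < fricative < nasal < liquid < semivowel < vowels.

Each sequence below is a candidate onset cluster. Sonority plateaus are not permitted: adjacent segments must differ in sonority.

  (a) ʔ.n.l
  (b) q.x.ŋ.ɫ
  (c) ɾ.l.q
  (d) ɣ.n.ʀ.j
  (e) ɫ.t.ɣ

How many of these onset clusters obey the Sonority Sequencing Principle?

(a) sonority 1-3-4: well-formed.
(b) sonority 1-2-3-4: well-formed.
(c) sonority 4-4-1: ill-formed.
(d) sonority 2-3-4-5: well-formed.
(e) sonority 4-1-2: ill-formed.

3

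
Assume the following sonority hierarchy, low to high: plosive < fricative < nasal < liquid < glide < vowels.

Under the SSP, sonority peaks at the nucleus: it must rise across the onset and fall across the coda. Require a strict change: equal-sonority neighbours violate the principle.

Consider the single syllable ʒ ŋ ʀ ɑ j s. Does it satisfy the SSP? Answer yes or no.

Onset: /ʒ/ is a fricative (sonority 2), /ŋ/ is a nasal (sonority 3), /ʀ/ is a liquid (sonority 4); then the nucleus /ɑ/ (sonority 6).
Onset profile 2-3-4-6 — rises to the nucleus.
Coda: /j/ is a glide (sonority 5), /s/ is a fricative (sonority 2).
Coda profile 6-5-2 — falls from the nucleus.

yes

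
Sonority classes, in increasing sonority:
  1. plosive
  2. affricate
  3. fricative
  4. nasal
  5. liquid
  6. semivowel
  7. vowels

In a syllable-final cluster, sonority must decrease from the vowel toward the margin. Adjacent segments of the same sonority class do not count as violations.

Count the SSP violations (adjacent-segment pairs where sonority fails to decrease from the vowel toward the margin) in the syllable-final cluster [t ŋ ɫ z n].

3

/t/: plosive = 1.
/ŋ/: nasal = 4.
/ɫ/: liquid = 5.
/z/: fricative = 3.
/n/: nasal = 4.
/t/→/ŋ/: 1→4 (does not fall) — violation.
/ŋ/→/ɫ/: 4→5 (does not fall) — violation.
/ɫ/→/z/: 5→3 (falls) — ok.
/z/→/n/: 3→4 (does not fall) — violation.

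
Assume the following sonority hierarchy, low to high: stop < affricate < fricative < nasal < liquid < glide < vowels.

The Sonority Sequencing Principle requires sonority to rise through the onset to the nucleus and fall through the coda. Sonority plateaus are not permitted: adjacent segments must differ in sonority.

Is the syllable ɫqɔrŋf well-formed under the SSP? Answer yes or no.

no

Onset: /ɫ/ is a liquid (sonority 5), /q/ is a stop (sonority 1); then the nucleus /ɔ/ (sonority 7).
Onset profile 5-1-7 — does not strictly rise throughout.
Coda: /r/ is a liquid (sonority 5), /ŋ/ is a nasal (sonority 4), /f/ is a fricative (sonority 3).
Coda profile 7-5-4-3 — falls from the nucleus.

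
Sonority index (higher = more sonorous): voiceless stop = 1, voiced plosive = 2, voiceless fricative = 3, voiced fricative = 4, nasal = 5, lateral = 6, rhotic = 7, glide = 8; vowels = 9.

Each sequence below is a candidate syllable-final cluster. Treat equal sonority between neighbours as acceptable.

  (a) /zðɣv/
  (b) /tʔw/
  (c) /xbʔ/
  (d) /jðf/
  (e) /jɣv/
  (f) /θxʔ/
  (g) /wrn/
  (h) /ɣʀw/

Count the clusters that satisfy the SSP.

6

(a) /zðɣv/: profile 4-4-4-4 — obeys.
(b) /tʔw/: profile 1-1-8 — violates.
(c) /xbʔ/: profile 3-2-1 — obeys.
(d) /jðf/: profile 8-4-3 — obeys.
(e) /jɣv/: profile 8-4-4 — obeys.
(f) /θxʔ/: profile 3-3-1 — obeys.
(g) /wrn/: profile 8-7-5 — obeys.
(h) /ɣʀw/: profile 4-7-8 — violates.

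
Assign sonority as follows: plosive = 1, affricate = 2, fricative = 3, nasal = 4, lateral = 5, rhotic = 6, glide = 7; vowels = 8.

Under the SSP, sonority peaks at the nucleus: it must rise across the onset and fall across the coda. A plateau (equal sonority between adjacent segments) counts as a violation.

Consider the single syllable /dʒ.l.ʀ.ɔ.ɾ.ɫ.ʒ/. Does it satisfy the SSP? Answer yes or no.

yes

Onset: /dʒ/ is an affricate (sonority 2), /l/ is a lateral (sonority 5), /ʀ/ is a rhotic (sonority 6); then the nucleus /ɔ/ (sonority 8).
Onset profile 2-5-6-8 — rises to the nucleus.
Coda: /ɾ/ is a rhotic (sonority 6), /ɫ/ is a lateral (sonority 5), /ʒ/ is a fricative (sonority 3).
Coda profile 8-6-5-3 — falls from the nucleus.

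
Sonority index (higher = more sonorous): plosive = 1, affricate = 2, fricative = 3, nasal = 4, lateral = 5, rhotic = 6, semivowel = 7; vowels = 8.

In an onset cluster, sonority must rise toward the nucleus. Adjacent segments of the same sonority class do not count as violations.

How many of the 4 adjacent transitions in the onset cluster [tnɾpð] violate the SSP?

/t/ is a plosive (sonority 1).
/n/ is a nasal (sonority 4).
/ɾ/ is a rhotic (sonority 6).
/p/ is a plosive (sonority 1).
/ð/ is a fricative (sonority 3).
/t/→/n/: 1→4 (rises) — ok.
/n/→/ɾ/: 4→6 (rises) — ok.
/ɾ/→/p/: 6→1 (does not rise) — violation.
/p/→/ð/: 1→3 (rises) — ok.

1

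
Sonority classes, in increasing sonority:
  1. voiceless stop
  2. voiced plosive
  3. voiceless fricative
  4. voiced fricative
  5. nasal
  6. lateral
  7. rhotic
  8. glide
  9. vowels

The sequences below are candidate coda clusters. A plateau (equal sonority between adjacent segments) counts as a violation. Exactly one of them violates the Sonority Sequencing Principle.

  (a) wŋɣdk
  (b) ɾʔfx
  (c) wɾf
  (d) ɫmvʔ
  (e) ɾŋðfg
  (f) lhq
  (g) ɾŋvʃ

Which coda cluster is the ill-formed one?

b

(a) sonority 8-5-4-2-1: well-formed.
(b) sonority 7-1-3-3: ill-formed.
(c) sonority 8-7-3: well-formed.
(d) sonority 6-5-4-1: well-formed.
(e) sonority 7-5-4-3-2: well-formed.
(f) sonority 6-3-1: well-formed.
(g) sonority 7-5-4-3: well-formed.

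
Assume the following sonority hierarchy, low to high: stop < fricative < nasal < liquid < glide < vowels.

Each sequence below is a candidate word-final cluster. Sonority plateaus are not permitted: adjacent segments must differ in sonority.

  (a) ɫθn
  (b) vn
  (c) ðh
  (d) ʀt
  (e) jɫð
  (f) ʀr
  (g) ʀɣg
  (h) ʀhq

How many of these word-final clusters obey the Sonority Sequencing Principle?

4

(a) 4-2-3 → violates
(b) 2-3 → violates
(c) 2-2 → violates
(d) 4-1 → obeys
(e) 5-4-2 → obeys
(f) 4-4 → violates
(g) 4-2-1 → obeys
(h) 4-2-1 → obeys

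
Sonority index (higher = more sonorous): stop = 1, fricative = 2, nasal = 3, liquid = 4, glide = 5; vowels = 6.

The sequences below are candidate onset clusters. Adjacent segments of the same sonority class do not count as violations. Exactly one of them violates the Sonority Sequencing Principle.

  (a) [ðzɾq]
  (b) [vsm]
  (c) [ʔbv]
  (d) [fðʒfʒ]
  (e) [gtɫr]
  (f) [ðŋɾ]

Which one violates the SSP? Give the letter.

(a) [ðzɾq]: profile 2-2-4-1 — violates.
(b) [vsm]: profile 2-2-3 — obeys.
(c) [ʔbv]: profile 1-1-2 — obeys.
(d) [fðʒfʒ]: profile 2-2-2-2-2 — obeys.
(e) [gtɫr]: profile 1-1-4-4 — obeys.
(f) [ðŋɾ]: profile 2-3-4 — obeys.

a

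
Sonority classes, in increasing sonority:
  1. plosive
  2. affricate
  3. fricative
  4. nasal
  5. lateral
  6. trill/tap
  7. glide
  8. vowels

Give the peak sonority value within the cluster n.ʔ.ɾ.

/n/: nasal = 4.
/ʔ/: plosive = 1.
/ɾ/: trill/tap = 6.
The maximum is 6.

6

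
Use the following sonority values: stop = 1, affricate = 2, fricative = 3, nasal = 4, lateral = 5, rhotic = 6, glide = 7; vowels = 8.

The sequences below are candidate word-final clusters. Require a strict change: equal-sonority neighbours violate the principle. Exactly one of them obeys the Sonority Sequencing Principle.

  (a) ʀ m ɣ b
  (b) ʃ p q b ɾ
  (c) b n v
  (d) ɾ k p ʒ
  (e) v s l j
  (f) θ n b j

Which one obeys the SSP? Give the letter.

(a) 6-4-3-1 → obeys
(b) 3-1-1-1-6 → violates
(c) 1-4-3 → violates
(d) 6-1-1-3 → violates
(e) 3-3-5-7 → violates
(f) 3-4-1-7 → violates

a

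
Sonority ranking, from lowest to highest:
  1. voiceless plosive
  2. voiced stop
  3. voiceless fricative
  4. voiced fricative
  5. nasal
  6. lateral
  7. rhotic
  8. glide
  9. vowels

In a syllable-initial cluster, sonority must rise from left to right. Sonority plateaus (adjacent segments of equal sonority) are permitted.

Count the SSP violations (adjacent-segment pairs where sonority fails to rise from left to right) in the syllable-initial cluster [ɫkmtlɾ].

2

/ɫ/ — lateral, sonority 6.
/k/ — voiceless plosive, sonority 1.
/m/ — nasal, sonority 5.
/t/ — voiceless plosive, sonority 1.
/l/ — lateral, sonority 6.
/ɾ/ — rhotic, sonority 7.
/ɫ/→/k/: 6→1 (does not rise) — violation.
/k/→/m/: 1→5 (rises) — ok.
/m/→/t/: 5→1 (does not rise) — violation.
/t/→/l/: 1→6 (rises) — ok.
/l/→/ɾ/: 6→7 (rises) — ok.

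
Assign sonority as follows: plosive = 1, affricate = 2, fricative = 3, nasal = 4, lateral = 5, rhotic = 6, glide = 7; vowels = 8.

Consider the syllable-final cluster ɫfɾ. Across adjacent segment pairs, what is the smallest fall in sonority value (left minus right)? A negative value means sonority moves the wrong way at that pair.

-3

/ɫ/ is a lateral (sonority 5).
/f/ is a fricative (sonority 3).
/ɾ/ is a rhotic (sonority 6).
/ɫ/→/f/: change +2.
/f/→/ɾ/: change -3.
Minimum = -3.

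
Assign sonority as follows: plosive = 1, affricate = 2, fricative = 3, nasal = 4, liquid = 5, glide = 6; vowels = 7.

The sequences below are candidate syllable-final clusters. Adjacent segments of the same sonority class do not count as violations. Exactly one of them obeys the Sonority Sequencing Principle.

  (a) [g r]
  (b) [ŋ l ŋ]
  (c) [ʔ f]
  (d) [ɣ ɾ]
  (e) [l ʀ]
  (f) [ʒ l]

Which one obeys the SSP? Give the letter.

e

(a) [g r]: profile 1-5 — violates.
(b) [ŋ l ŋ]: profile 4-5-4 — violates.
(c) [ʔ f]: profile 1-3 — violates.
(d) [ɣ ɾ]: profile 3-5 — violates.
(e) [l ʀ]: profile 5-5 — obeys.
(f) [ʒ l]: profile 3-5 — violates.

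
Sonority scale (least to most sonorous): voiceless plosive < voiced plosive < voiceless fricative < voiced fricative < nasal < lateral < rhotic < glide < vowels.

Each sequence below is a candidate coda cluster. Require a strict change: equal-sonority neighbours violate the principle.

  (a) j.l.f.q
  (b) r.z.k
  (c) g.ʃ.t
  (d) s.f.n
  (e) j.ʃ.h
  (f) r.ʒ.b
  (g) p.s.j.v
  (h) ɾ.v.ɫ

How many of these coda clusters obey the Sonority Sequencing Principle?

(a) sonority 8-6-3-1: well-formed.
(b) sonority 7-4-1: well-formed.
(c) sonority 2-3-1: ill-formed.
(d) sonority 3-3-5: ill-formed.
(e) sonority 8-3-3: ill-formed.
(f) sonority 7-4-2: well-formed.
(g) sonority 1-3-8-4: ill-formed.
(h) sonority 7-4-6: ill-formed.

3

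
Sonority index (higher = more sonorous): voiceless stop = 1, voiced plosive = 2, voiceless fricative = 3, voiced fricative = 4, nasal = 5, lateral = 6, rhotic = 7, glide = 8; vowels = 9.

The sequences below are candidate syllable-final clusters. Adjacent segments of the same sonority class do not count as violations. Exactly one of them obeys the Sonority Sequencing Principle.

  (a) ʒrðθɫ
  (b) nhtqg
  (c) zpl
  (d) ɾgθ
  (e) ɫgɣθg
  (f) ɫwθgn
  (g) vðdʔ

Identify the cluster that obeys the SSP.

g

(a) 4-7-4-3-6 → violates
(b) 5-3-1-1-2 → violates
(c) 4-1-6 → violates
(d) 7-2-3 → violates
(e) 6-2-4-3-2 → violates
(f) 6-8-3-2-5 → violates
(g) 4-4-2-1 → obeys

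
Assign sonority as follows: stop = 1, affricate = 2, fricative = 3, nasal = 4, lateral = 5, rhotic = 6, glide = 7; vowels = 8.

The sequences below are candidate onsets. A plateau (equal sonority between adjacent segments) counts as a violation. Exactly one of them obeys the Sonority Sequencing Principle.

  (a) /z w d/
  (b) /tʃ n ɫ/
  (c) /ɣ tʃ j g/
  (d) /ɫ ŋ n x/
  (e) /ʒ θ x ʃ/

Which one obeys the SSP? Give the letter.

b

(a) 3-7-1 → violates
(b) 2-4-5 → obeys
(c) 3-2-7-1 → violates
(d) 5-4-4-3 → violates
(e) 3-3-3-3 → violates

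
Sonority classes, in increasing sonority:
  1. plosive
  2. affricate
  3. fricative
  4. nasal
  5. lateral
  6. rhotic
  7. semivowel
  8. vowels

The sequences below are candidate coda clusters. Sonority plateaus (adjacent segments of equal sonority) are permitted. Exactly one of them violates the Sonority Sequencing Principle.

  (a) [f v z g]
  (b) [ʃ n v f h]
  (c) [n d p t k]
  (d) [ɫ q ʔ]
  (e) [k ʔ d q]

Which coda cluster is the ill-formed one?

(a) [f v z g]: profile 3-3-3-1 — obeys.
(b) [ʃ n v f h]: profile 3-4-3-3-3 — violates.
(c) [n d p t k]: profile 4-1-1-1-1 — obeys.
(d) [ɫ q ʔ]: profile 5-1-1 — obeys.
(e) [k ʔ d q]: profile 1-1-1-1 — obeys.

b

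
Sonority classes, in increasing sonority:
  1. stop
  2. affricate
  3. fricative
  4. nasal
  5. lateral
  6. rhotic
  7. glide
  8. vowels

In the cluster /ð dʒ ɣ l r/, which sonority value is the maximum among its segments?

/ð/ — fricative, sonority 3.
/dʒ/ — affricate, sonority 2.
/ɣ/ — fricative, sonority 3.
/l/ — lateral, sonority 5.
/r/ — rhotic, sonority 6.
The maximum is 6.

6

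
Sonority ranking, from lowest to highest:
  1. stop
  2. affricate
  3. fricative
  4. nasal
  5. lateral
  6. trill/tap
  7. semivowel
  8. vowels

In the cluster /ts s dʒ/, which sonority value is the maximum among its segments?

3

/ts/ is an affricate (sonority 2).
/s/ is a fricative (sonority 3).
/dʒ/ is an affricate (sonority 2).
The maximum is 3.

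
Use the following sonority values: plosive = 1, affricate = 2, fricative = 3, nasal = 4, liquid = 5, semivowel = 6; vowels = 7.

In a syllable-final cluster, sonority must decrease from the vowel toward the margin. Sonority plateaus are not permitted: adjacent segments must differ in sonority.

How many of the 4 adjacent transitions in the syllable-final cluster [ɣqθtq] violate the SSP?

/ɣ/: fricative = 3.
/q/: plosive = 1.
/θ/: fricative = 3.
/t/: plosive = 1.
/q/: plosive = 1.
/ɣ/→/q/: 3→1 (falls) — ok.
/q/→/θ/: 1→3 (does not fall) — violation.
/θ/→/t/: 3→1 (falls) — ok.
/t/→/q/: 1→1 (plateau) — violation.

2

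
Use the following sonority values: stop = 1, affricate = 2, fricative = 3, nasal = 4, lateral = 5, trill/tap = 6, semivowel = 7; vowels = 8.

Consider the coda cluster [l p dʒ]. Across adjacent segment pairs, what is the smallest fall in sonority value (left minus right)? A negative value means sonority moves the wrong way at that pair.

/l/ — lateral, sonority 5.
/p/ — stop, sonority 1.
/dʒ/ — affricate, sonority 2.
/l/→/p/: change +4.
/p/→/dʒ/: change -1.
Minimum = -1.

-1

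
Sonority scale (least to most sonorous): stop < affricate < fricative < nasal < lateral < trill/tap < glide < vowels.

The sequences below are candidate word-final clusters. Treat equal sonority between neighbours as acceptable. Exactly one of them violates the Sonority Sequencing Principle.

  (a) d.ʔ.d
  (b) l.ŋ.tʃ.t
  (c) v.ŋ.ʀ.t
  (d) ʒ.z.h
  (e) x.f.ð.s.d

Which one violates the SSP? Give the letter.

(a) 1-1-1 → obeys
(b) 5-4-2-1 → obeys
(c) 3-4-6-1 → violates
(d) 3-3-3 → obeys
(e) 3-3-3-3-1 → obeys

c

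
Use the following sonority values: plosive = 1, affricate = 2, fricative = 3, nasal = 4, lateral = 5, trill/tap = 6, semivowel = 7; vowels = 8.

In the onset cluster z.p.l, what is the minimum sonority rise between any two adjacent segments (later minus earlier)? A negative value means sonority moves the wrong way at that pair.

/z/ — fricative, sonority 3.
/p/ — plosive, sonority 1.
/l/ — lateral, sonority 5.
/z/→/p/: change -2.
/p/→/l/: change +4.
Minimum = -2.

-2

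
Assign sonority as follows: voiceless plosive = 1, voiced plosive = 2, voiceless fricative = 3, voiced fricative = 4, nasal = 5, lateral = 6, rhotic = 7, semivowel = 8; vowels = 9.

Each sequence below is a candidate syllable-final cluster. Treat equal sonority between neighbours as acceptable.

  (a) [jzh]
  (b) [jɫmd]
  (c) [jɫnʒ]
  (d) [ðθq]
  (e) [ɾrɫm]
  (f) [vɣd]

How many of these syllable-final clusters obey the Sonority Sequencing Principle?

(a) [jzh]: profile 8-4-3 — obeys.
(b) [jɫmd]: profile 8-6-5-2 — obeys.
(c) [jɫnʒ]: profile 8-6-5-4 — obeys.
(d) [ðθq]: profile 4-3-1 — obeys.
(e) [ɾrɫm]: profile 7-7-6-5 — obeys.
(f) [vɣd]: profile 4-4-2 — obeys.

6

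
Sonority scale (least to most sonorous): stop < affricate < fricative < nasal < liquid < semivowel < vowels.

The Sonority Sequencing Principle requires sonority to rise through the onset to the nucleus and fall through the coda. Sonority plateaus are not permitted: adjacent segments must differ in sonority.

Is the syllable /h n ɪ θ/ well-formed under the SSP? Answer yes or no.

Onset: /h/ is a fricative (sonority 3), /n/ is a nasal (sonority 4); then the nucleus /ɪ/ (sonority 7).
Onset profile 3-4-7 — rises to the nucleus.
Coda: /θ/ is a fricative (sonority 3).
Coda profile 7-3 — falls from the nucleus.

yes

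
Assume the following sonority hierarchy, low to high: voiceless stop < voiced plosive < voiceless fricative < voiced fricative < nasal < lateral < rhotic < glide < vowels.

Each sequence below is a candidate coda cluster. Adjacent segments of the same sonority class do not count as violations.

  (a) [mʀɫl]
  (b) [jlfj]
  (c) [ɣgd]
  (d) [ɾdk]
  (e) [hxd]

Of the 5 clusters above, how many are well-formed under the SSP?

3

(a) sonority 5-7-6-6: ill-formed.
(b) sonority 8-6-3-8: ill-formed.
(c) sonority 4-2-2: well-formed.
(d) sonority 7-2-1: well-formed.
(e) sonority 3-3-2: well-formed.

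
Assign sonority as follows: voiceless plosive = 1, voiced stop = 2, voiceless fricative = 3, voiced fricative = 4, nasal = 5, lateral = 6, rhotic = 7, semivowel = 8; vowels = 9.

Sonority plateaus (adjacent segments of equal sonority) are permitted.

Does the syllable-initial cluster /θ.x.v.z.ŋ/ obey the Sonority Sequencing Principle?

/θ/ is a voiceless fricative (sonority 3).
/x/ is a voiceless fricative (sonority 3).
/v/ is a voiced fricative (sonority 4).
/z/ is a voiced fricative (sonority 4).
/ŋ/ is a nasal (sonority 5).
The profile 3-3-4-4-5 is non-decreasing (plateaus allowed), so the syllable-initial cluster satisfies the SSP.

yes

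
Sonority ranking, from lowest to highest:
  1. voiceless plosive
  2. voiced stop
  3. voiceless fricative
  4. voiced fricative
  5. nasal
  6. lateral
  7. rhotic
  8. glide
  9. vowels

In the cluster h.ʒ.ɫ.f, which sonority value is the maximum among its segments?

/h/: voiceless fricative = 3.
/ʒ/: voiced fricative = 4.
/ɫ/: lateral = 6.
/f/: voiceless fricative = 3.
The maximum is 6.

6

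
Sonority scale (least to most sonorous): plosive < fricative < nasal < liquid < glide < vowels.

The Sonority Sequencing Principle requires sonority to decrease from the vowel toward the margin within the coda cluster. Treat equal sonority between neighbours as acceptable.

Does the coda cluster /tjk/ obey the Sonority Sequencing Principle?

no

/t/ is a plosive (sonority 1).
/j/ is a glide (sonority 5).
/k/ is a plosive (sonority 1).
The profile is 1-5-1. Between /t/ (1) and /j/ (5) sonority does not fall, so the cluster violates the SSP.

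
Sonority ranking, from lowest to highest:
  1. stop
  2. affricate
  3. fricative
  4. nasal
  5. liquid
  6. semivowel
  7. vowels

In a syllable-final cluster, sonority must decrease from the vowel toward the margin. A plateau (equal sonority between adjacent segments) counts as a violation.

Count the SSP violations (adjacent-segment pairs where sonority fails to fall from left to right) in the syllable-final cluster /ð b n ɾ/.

/ð/: fricative = 3.
/b/: stop = 1.
/n/: nasal = 4.
/ɾ/: liquid = 5.
/ð/→/b/: 3→1 (falls) — ok.
/b/→/n/: 1→4 (does not fall) — violation.
/n/→/ɾ/: 4→5 (does not fall) — violation.

2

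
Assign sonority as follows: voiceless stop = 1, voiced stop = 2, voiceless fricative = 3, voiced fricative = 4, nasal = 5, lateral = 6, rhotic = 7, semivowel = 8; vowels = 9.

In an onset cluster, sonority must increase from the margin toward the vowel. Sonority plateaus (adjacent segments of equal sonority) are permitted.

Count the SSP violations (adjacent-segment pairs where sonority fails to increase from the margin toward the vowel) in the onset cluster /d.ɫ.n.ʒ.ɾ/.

2

/d/: voiced stop = 2.
/ɫ/: lateral = 6.
/n/: nasal = 5.
/ʒ/: voiced fricative = 4.
/ɾ/: rhotic = 7.
/d/→/ɫ/: 2→6 (rises) — ok.
/ɫ/→/n/: 6→5 (does not rise) — violation.
/n/→/ʒ/: 5→4 (does not rise) — violation.
/ʒ/→/ɾ/: 4→7 (rises) — ok.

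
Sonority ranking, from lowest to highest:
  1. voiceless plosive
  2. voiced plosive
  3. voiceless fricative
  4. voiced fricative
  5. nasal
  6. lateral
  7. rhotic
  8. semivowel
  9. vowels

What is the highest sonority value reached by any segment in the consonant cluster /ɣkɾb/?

7

/ɣ/ is a voiced fricative (sonority 4).
/k/ is a voiceless plosive (sonority 1).
/ɾ/ is a rhotic (sonority 7).
/b/ is a voiced plosive (sonority 2).
The maximum is 7.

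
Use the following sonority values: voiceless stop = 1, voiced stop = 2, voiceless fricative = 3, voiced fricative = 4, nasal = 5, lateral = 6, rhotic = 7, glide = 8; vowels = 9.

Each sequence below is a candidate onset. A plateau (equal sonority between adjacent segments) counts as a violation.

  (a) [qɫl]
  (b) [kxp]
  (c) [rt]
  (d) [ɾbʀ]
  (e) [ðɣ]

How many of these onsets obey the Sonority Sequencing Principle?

(a) 1-6-6 → violates
(b) 1-3-1 → violates
(c) 7-1 → violates
(d) 7-2-7 → violates
(e) 4-4 → violates

0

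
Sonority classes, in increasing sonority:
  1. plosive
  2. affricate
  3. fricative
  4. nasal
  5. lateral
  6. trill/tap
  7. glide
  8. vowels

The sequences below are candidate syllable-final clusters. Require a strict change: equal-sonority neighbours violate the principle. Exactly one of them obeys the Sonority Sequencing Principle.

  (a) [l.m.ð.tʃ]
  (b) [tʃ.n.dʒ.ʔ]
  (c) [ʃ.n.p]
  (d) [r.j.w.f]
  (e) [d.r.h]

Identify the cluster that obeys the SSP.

(a) 5-4-3-2 → obeys
(b) 2-4-2-1 → violates
(c) 3-4-1 → violates
(d) 6-7-7-3 → violates
(e) 1-6-3 → violates

a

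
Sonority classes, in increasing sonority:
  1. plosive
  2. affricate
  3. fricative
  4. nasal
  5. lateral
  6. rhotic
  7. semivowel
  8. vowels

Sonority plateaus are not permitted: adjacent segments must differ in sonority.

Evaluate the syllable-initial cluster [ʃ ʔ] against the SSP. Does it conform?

no

/ʃ/: fricative = 3.
/ʔ/: plosive = 1.
The profile is 3-1. Between /ʃ/ (3) and /ʔ/ (1) sonority does not rise, so the cluster violates the SSP.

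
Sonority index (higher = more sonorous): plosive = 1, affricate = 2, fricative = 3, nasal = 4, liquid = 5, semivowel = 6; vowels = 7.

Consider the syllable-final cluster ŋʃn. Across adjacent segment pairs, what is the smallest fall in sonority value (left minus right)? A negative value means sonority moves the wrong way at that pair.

-1

/ŋ/ is a nasal (sonority 4).
/ʃ/ is a fricative (sonority 3).
/n/ is a nasal (sonority 4).
/ŋ/→/ʃ/: change +1.
/ʃ/→/n/: change -1.
Minimum = -1.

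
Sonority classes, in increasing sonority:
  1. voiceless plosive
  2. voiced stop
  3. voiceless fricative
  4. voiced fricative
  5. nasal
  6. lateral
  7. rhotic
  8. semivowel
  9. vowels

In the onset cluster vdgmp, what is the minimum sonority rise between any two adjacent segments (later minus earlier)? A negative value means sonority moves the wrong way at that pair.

-4

/v/ — voiced fricative, sonority 4.
/d/ — voiced stop, sonority 2.
/g/ — voiced stop, sonority 2.
/m/ — nasal, sonority 5.
/p/ — voiceless plosive, sonority 1.
/v/→/d/: change -2.
/d/→/g/: change +0.
/g/→/m/: change +3.
/m/→/p/: change -4.
Minimum = -4.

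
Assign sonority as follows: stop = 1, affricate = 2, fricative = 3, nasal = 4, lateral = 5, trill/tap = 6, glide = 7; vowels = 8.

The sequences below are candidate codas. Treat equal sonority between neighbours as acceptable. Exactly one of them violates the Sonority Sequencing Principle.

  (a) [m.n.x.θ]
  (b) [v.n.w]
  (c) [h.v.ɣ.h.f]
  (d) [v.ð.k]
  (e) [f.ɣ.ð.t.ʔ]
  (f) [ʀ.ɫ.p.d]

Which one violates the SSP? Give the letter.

(a) 4-4-3-3 → obeys
(b) 3-4-7 → violates
(c) 3-3-3-3-3 → obeys
(d) 3-3-1 → obeys
(e) 3-3-3-1-1 → obeys
(f) 6-5-1-1 → obeys

b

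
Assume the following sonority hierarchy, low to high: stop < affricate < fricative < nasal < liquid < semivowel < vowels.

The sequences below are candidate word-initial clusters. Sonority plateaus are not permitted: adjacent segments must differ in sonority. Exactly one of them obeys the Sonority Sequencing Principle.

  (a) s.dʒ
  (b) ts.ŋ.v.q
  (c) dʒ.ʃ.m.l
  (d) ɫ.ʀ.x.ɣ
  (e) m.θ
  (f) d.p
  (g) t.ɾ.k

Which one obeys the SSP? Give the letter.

c

(a) s.dʒ: profile 3-2 — violates.
(b) ts.ŋ.v.q: profile 2-4-3-1 — violates.
(c) dʒ.ʃ.m.l: profile 2-3-4-5 — obeys.
(d) ɫ.ʀ.x.ɣ: profile 5-5-3-3 — violates.
(e) m.θ: profile 4-3 — violates.
(f) d.p: profile 1-1 — violates.
(g) t.ɾ.k: profile 1-5-1 — violates.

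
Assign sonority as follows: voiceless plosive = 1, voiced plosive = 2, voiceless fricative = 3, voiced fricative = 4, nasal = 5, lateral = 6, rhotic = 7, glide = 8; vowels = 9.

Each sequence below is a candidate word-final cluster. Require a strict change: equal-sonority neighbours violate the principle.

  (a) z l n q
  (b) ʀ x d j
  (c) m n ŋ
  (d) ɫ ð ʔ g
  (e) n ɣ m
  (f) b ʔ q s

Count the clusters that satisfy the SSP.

(a) z l n q: profile 4-6-5-1 — violates.
(b) ʀ x d j: profile 7-3-2-8 — violates.
(c) m n ŋ: profile 5-5-5 — violates.
(d) ɫ ð ʔ g: profile 6-4-1-2 — violates.
(e) n ɣ m: profile 5-4-5 — violates.
(f) b ʔ q s: profile 2-1-1-3 — violates.

0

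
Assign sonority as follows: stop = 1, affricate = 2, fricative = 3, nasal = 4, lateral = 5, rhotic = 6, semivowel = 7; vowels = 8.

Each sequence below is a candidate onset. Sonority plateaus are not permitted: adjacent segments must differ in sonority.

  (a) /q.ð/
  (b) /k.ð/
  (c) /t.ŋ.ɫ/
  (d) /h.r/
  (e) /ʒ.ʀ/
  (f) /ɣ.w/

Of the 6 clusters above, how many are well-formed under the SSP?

6

(a) 1-3 → obeys
(b) 1-3 → obeys
(c) 1-4-5 → obeys
(d) 3-6 → obeys
(e) 3-6 → obeys
(f) 3-7 → obeys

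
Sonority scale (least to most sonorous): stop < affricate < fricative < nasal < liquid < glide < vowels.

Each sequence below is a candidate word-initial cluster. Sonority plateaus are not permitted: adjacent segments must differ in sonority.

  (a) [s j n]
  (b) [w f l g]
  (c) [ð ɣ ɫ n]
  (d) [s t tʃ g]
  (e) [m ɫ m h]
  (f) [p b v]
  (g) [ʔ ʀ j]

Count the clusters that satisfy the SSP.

1

(a) [s j n]: profile 3-6-4 — violates.
(b) [w f l g]: profile 6-3-5-1 — violates.
(c) [ð ɣ ɫ n]: profile 3-3-5-4 — violates.
(d) [s t tʃ g]: profile 3-1-2-1 — violates.
(e) [m ɫ m h]: profile 4-5-4-3 — violates.
(f) [p b v]: profile 1-1-3 — violates.
(g) [ʔ ʀ j]: profile 1-5-6 — obeys.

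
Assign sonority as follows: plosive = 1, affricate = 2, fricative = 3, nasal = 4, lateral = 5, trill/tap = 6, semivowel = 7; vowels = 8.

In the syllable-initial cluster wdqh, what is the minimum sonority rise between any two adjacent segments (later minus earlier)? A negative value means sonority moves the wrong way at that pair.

-6

/w/ is a semivowel (sonority 7).
/d/ is a plosive (sonority 1).
/q/ is a plosive (sonority 1).
/h/ is a fricative (sonority 3).
/w/→/d/: change -6.
/d/→/q/: change +0.
/q/→/h/: change +2.
Minimum = -6.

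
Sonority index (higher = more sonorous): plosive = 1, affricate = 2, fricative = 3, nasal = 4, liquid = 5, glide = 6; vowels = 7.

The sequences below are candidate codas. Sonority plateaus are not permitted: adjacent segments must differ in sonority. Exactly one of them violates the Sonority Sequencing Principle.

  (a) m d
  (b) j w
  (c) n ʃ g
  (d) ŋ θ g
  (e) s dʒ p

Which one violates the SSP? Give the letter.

(a) 4-1 → obeys
(b) 6-6 → violates
(c) 4-3-1 → obeys
(d) 4-3-1 → obeys
(e) 3-2-1 → obeys

b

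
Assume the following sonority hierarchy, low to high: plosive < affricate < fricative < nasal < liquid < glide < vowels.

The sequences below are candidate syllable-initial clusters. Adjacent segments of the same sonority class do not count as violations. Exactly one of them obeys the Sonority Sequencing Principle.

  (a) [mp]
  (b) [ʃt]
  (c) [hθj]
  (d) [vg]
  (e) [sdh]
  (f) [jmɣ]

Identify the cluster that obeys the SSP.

(a) sonority 4-1: ill-formed.
(b) sonority 3-1: ill-formed.
(c) sonority 3-3-6: well-formed.
(d) sonority 3-1: ill-formed.
(e) sonority 3-1-3: ill-formed.
(f) sonority 6-4-3: ill-formed.

c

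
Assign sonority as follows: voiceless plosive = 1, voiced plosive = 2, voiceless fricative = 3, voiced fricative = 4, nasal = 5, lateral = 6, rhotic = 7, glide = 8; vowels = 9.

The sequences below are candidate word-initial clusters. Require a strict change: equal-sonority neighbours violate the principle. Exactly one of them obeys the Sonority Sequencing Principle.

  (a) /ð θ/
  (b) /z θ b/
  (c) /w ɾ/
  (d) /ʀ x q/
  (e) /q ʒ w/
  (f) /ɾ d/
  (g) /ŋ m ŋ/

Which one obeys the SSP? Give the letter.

e

(a) sonority 4-3: ill-formed.
(b) sonority 4-3-2: ill-formed.
(c) sonority 8-7: ill-formed.
(d) sonority 7-3-1: ill-formed.
(e) sonority 1-4-8: well-formed.
(f) sonority 7-2: ill-formed.
(g) sonority 5-5-5: ill-formed.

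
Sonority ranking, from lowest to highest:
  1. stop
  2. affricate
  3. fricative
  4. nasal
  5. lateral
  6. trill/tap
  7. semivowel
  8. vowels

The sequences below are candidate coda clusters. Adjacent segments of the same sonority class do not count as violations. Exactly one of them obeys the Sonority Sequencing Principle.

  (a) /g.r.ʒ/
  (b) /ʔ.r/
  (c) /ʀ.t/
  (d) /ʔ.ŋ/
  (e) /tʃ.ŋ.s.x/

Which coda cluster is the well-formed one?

(a) sonority 1-6-3: ill-formed.
(b) sonority 1-6: ill-formed.
(c) sonority 6-1: well-formed.
(d) sonority 1-4: ill-formed.
(e) sonority 2-4-3-3: ill-formed.

c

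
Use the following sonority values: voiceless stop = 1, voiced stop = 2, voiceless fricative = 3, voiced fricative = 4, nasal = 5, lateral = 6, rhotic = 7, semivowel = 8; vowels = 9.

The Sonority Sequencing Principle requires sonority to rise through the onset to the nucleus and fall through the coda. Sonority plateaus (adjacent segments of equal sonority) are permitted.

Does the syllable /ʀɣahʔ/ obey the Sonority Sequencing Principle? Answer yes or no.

no

Onset: /ʀ/ is a rhotic (sonority 7), /ɣ/ is a voiced fricative (sonority 4); then the nucleus /a/ (sonority 9).
Onset profile 7-4-9 — does not rise throughout.
Coda: /h/ is a voiceless fricative (sonority 3), /ʔ/ is a voiceless stop (sonority 1).
Coda profile 9-3-1 — falls from the nucleus.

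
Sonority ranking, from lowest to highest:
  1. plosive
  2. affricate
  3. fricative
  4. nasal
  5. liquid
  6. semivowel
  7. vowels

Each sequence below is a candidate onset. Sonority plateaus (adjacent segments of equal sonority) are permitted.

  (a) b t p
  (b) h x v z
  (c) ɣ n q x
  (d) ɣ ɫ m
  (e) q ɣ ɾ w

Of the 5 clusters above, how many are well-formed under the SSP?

(a) sonority 1-1-1: well-formed.
(b) sonority 3-3-3-3: well-formed.
(c) sonority 3-4-1-3: ill-formed.
(d) sonority 3-5-4: ill-formed.
(e) sonority 1-3-5-6: well-formed.

3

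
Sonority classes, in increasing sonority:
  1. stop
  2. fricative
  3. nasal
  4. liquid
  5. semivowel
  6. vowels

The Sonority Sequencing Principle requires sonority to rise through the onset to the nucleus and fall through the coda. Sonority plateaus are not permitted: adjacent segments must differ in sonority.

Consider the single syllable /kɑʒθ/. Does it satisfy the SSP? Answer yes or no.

no

Onset: /k/ is a stop (sonority 1); then the nucleus /ɑ/ (sonority 6).
Onset profile 1-6 — rises to the nucleus.
Coda: /ʒ/ is a fricative (sonority 2), /θ/ is a fricative (sonority 2).
Coda profile 6-2-2 — does not strictly fall throughout.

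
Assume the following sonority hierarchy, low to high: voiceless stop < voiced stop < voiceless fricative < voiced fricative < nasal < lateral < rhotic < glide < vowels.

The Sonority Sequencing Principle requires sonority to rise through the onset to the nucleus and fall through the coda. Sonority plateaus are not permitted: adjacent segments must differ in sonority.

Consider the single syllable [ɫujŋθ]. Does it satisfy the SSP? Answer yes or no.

yes

Onset: /ɫ/ is a lateral (sonority 6); then the nucleus /u/ (sonority 9).
Onset profile 6-9 — rises to the nucleus.
Coda: /j/ is a glide (sonority 8), /ŋ/ is a nasal (sonority 5), /θ/ is a voiceless fricative (sonority 3).
Coda profile 9-8-5-3 — falls from the nucleus.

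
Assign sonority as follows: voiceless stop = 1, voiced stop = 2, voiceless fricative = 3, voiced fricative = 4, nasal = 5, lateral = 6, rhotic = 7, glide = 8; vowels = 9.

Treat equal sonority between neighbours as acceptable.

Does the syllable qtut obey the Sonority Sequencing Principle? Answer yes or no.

Onset: /q/ is a voiceless stop (sonority 1), /t/ is a voiceless stop (sonority 1); then the nucleus /u/ (sonority 9).
Onset profile 1-1-9 — rises to the nucleus.
Coda: /t/ is a voiceless stop (sonority 1).
Coda profile 9-1 — falls from the nucleus.

yes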